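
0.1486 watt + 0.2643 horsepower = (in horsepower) 0.2645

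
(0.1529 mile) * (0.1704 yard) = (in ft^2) 412.7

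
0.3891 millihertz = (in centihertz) 0.03891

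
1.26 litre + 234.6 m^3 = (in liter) 2.346e+05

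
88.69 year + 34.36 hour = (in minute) 4.662e+07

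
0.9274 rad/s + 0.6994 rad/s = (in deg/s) 93.21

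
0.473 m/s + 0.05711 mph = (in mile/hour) 1.115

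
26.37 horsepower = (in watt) 1.966e+04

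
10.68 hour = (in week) 0.06357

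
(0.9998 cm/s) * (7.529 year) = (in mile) 1475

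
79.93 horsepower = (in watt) 5.96e+04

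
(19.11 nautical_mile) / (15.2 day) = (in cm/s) 2.695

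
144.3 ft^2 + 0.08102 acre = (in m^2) 341.3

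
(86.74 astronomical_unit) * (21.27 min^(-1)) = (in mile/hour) 1.029e+13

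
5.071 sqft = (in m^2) 0.4711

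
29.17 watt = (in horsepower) 0.03912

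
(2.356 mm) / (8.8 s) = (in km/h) 0.0009638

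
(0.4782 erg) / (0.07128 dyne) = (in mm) 67.09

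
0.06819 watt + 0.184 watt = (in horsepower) 0.0003382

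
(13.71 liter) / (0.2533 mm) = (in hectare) 0.005413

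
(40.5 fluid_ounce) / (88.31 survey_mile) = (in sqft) 9.071e-08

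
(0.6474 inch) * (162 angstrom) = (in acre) 6.583e-14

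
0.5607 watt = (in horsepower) 0.0007519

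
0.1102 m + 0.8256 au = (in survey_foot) 4.052e+11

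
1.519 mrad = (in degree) 0.08703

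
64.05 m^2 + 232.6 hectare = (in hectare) 232.6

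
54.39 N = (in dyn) 5.439e+06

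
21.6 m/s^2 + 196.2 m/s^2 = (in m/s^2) 217.8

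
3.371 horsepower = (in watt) 2514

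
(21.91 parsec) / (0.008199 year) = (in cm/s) 2.615e+14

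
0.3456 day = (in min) 497.7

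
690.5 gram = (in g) 690.5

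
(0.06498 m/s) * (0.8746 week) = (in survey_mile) 21.36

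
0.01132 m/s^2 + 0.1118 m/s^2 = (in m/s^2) 0.1231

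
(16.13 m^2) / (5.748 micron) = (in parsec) 9.094e-11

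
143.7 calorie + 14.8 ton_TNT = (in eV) 3.865e+29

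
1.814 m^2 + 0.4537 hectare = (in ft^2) 4.886e+04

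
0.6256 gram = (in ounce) 0.02207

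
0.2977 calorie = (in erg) 1.246e+07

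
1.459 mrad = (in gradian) 0.09288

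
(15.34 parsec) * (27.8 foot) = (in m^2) 4.011e+18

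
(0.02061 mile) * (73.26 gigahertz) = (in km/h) 8.748e+12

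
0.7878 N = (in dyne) 7.878e+04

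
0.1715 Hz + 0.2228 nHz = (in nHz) 1.715e+08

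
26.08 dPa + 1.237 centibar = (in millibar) 12.4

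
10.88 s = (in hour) 0.003022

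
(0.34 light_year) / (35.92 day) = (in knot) 2.015e+09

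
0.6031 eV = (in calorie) 2.309e-20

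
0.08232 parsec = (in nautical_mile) 1.372e+12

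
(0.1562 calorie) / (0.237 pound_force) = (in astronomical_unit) 4.144e-12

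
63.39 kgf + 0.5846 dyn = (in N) 621.6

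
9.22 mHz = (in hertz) 0.00922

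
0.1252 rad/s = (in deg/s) 7.173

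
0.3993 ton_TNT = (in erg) 1.671e+16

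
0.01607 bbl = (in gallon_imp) 0.562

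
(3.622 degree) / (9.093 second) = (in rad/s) 0.006952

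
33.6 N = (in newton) 33.6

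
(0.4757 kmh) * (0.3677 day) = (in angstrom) 4.198e+13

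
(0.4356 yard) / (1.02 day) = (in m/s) 4.52e-06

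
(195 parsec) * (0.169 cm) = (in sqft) 1.095e+17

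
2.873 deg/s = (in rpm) 0.4788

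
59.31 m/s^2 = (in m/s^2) 59.31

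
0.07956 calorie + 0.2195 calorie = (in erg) 1.251e+07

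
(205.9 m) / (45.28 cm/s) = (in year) 1.442e-05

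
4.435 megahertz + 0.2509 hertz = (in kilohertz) 4435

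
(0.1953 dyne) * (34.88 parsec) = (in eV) 1.312e+31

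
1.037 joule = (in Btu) 0.0009829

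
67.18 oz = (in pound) 4.199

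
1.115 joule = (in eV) 6.959e+18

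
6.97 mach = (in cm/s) 2.373e+05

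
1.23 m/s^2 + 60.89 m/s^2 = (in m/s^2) 62.12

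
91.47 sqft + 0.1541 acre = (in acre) 0.1562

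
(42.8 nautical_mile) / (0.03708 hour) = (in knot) 1154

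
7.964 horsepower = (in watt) 5939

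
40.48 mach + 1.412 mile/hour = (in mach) 40.48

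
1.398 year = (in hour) 1.225e+04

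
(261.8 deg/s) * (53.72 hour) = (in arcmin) 3.038e+09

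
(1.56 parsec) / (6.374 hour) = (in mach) 6.161e+09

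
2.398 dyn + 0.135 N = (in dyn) 1.35e+04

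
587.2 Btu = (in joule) 6.195e+05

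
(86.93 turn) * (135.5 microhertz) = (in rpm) 0.7067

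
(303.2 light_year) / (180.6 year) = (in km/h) 1.813e+09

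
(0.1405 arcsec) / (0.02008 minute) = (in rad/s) 5.654e-07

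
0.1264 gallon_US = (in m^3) 0.0004785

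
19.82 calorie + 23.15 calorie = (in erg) 1.798e+09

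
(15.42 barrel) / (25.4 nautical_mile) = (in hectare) 5.212e-09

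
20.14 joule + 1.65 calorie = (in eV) 1.688e+20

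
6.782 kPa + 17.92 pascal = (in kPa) 6.8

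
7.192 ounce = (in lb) 0.4495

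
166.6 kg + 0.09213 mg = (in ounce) 5877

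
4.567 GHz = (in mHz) 4.567e+12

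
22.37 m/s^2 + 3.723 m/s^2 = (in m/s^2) 26.09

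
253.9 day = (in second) 2.194e+07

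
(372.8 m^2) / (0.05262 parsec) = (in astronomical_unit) 1.535e-24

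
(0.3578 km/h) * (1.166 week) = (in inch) 2.759e+06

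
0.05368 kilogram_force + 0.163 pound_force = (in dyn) 1.251e+05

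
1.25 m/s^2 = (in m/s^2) 1.25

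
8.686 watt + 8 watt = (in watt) 16.69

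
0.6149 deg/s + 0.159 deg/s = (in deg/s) 0.7739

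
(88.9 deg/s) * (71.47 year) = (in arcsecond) 7.213e+14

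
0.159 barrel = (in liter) 25.28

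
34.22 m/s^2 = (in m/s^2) 34.22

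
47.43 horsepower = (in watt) 3.537e+04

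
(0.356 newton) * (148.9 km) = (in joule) 5.301e+04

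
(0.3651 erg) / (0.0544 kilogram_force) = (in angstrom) 684.4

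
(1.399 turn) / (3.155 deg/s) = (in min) 2.661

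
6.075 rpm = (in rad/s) 0.6362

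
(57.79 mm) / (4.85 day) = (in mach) 4.05e-10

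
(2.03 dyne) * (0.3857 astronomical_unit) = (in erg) 1.171e+13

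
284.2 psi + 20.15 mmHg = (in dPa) 1.962e+07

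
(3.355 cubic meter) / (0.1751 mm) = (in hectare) 1.916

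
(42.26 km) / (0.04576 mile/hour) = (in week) 3.416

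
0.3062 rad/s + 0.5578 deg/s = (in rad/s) 0.3159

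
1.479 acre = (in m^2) 5985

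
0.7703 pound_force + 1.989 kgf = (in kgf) 2.338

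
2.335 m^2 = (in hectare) 0.0002335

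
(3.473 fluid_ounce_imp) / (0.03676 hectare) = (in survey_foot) 8.807e-07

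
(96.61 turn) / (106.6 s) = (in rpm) 54.38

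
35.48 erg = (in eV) 2.214e+13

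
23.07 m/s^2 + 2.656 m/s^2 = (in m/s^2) 25.73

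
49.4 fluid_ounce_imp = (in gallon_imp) 0.3087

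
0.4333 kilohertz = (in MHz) 0.0004333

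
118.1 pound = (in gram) 5.357e+04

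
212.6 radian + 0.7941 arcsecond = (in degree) 1.218e+04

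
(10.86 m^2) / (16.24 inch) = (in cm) 2633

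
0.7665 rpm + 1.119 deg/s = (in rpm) 0.953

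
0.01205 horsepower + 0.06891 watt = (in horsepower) 0.01214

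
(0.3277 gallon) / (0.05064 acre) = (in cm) 0.0006053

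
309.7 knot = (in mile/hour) 356.4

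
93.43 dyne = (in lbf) 0.00021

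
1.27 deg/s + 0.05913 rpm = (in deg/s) 1.625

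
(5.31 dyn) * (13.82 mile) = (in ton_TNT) 2.823e-10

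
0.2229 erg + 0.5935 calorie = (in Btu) 0.002354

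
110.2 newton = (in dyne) 1.102e+07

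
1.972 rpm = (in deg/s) 11.83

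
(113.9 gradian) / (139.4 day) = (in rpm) 1.419e-06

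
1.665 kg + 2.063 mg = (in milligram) 1.665e+06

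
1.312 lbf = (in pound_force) 1.312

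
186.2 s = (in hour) 0.05172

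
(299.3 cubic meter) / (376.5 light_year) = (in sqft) 9.045e-16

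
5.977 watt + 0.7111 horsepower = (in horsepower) 0.7191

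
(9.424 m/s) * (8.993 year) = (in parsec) 8.662e-08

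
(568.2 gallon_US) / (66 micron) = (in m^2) 3.259e+04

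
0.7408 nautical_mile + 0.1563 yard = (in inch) 5.402e+04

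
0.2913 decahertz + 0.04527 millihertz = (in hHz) 0.02913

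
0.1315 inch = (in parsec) 1.082e-19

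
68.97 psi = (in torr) 3567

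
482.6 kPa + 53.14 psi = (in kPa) 849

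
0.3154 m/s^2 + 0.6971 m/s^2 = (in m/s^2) 1.013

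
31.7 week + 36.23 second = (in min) 3.195e+05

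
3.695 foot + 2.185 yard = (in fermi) 3.124e+15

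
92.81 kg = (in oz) 3274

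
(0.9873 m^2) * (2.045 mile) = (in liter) 3.249e+06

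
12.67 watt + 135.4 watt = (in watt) 148.1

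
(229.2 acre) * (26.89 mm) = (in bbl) 1.569e+05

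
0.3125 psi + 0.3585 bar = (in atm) 0.3751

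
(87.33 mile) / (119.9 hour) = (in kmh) 1.172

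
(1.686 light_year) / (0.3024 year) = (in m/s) 1.673e+09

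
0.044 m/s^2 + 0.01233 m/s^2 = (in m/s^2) 0.05633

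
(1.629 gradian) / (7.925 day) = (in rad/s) 3.737e-08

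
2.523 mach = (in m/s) 859.1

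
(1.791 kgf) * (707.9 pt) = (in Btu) 0.004157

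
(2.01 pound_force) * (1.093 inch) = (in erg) 2.482e+06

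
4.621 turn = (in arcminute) 9.981e+04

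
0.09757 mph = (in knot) 0.08479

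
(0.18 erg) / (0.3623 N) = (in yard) 5.433e-08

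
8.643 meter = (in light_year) 9.136e-16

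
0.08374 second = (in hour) 2.326e-05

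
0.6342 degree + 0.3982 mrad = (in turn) 0.001825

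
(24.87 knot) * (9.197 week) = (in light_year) 7.522e-09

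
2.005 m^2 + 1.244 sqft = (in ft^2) 22.83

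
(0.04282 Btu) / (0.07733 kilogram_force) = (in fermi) 5.957e+16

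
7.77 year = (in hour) 6.807e+04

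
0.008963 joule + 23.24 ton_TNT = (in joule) 9.724e+10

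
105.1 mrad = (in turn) 0.01673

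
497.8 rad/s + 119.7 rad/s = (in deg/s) 3.538e+04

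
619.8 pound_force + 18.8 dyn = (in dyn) 2.757e+08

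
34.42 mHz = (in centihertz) 3.442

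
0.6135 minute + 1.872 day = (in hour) 44.94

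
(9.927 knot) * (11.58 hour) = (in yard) 2.328e+05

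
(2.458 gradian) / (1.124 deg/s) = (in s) 1.968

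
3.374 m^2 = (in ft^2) 36.32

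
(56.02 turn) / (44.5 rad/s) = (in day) 9.155e-05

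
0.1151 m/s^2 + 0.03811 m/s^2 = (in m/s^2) 0.1532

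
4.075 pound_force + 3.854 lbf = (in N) 35.27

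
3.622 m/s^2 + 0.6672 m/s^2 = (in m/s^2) 4.289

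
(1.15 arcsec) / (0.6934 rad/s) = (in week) 1.329e-11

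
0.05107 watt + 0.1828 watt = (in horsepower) 0.0003136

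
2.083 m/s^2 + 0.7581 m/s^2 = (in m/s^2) 2.841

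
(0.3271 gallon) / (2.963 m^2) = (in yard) 0.000457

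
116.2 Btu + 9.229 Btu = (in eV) 8.26e+23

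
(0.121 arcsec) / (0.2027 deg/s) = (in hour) 4.606e-08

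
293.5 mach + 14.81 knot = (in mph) 2.236e+05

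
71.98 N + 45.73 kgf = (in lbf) 117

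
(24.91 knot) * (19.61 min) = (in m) 1.508e+04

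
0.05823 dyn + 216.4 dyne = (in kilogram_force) 0.0002207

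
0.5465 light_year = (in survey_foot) 1.696e+16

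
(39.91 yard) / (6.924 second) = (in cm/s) 527.1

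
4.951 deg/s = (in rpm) 0.8252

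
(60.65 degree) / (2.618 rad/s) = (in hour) 0.0001123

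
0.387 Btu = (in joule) 408.3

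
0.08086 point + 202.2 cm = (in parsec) 6.553e-17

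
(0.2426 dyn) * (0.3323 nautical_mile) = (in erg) 1.493e+04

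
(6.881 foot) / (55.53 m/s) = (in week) 6.245e-08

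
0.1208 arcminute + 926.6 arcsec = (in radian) 0.004527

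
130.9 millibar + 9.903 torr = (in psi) 2.09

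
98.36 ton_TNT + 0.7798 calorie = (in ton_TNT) 98.36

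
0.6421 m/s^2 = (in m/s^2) 0.6421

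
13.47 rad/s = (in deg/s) 771.8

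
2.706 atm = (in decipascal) 2.742e+06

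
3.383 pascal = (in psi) 0.0004907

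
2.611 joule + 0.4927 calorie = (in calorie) 1.117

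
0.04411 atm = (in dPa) 4.469e+04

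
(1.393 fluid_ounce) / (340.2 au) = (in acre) 2e-22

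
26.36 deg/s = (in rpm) 4.393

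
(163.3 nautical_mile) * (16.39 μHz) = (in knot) 9.635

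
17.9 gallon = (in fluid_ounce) 2291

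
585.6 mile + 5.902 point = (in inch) 3.71e+07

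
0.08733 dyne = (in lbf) 1.963e-07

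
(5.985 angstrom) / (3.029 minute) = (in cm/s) 3.293e-10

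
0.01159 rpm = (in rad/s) 0.001214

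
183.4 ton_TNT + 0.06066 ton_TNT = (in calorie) 1.835e+11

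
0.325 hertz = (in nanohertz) 3.25e+08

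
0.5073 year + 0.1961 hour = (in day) 185.2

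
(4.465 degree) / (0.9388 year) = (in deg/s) 1.508e-07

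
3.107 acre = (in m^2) 1.257e+04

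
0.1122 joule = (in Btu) 0.0001063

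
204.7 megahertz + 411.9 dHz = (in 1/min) 1.228e+10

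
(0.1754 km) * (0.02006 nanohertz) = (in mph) 7.871e-09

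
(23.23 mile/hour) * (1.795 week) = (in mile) 7005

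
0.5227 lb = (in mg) 2.371e+05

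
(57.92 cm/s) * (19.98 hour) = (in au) 2.785e-07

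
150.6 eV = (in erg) 2.413e-10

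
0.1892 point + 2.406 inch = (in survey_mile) 3.801e-05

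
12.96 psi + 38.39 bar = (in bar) 39.28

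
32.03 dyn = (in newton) 0.0003203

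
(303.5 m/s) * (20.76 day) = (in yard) 5.953e+08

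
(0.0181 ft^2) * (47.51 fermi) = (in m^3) 7.989e-17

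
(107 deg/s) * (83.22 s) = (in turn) 24.73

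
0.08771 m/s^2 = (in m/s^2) 0.08771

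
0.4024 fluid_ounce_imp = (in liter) 0.01143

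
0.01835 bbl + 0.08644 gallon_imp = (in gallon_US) 0.8745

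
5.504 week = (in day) 38.53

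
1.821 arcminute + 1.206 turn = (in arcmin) 2.605e+04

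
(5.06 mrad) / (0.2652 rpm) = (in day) 2.109e-06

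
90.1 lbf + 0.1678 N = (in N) 401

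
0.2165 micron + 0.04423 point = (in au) 1.057e-16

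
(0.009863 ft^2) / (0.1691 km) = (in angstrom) 5.419e+04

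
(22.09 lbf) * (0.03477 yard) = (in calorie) 0.7467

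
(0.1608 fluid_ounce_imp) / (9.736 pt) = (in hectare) 1.33e-07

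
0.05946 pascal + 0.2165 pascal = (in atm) 2.724e-06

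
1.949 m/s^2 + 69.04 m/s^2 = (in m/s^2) 70.99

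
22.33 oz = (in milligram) 6.33e+05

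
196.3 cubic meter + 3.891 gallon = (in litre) 1.963e+05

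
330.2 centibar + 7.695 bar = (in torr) 8248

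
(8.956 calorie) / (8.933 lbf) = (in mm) 943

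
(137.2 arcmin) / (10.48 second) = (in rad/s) 0.003808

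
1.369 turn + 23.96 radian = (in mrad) 3.256e+04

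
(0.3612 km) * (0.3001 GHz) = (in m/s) 1.084e+11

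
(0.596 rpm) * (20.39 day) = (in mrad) 1.1e+08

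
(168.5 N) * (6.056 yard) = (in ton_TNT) 2.23e-07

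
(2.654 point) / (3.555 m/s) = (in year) 8.351e-12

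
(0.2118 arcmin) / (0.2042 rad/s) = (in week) 4.989e-10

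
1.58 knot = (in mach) 0.002387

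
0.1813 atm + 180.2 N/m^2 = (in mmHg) 139.1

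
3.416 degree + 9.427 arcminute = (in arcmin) 214.4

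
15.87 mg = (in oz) 0.0005598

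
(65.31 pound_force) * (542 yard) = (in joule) 1.44e+05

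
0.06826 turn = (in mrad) 428.9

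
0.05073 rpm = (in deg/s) 0.3044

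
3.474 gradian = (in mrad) 54.57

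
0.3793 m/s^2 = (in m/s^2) 0.3793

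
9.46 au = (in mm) 1.415e+15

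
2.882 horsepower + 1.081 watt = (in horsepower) 2.883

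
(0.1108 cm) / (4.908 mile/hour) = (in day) 5.845e-09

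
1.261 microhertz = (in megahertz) 1.261e-12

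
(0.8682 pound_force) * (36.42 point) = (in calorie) 0.01186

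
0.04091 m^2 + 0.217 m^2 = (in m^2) 0.2579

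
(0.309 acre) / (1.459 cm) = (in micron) 8.571e+10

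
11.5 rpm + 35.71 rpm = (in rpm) 47.21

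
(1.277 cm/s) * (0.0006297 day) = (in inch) 27.35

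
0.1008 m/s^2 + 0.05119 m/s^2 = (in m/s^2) 0.152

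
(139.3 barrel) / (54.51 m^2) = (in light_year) 4.295e-17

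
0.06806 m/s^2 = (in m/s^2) 0.06806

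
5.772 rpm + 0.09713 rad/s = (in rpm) 6.7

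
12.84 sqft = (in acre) 0.0002948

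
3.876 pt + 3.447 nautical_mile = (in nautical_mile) 3.447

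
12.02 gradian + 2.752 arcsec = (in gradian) 12.02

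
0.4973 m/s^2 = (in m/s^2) 0.4973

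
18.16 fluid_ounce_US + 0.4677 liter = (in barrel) 0.00632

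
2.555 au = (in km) 3.822e+08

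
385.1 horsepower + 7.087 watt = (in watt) 2.872e+05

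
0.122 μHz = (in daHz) 1.22e-08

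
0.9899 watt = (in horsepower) 0.001327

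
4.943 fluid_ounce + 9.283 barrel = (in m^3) 1.476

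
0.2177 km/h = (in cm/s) 6.047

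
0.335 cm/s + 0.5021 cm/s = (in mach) 2.458e-05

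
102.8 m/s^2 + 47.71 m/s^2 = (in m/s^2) 150.5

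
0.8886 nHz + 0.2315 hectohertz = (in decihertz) 231.5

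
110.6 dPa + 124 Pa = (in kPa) 0.1351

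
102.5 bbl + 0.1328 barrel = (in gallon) 4311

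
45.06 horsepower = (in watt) 3.36e+04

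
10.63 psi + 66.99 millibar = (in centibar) 79.99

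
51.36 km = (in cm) 5.136e+06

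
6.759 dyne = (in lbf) 1.519e-05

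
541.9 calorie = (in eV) 1.415e+22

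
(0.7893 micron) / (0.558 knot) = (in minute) 4.583e-08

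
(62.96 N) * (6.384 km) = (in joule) 4.019e+05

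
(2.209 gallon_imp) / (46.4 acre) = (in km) 5.348e-11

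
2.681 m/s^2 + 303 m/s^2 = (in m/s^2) 305.7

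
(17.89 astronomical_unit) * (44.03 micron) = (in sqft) 1.268e+09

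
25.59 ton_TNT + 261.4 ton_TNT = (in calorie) 2.87e+11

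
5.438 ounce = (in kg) 0.1542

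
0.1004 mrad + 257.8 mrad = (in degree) 14.78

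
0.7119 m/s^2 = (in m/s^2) 0.7119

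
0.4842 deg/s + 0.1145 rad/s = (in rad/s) 0.123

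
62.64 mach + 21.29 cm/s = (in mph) 4.771e+04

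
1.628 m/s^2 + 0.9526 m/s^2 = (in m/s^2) 2.581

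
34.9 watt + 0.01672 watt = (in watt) 34.92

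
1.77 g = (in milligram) 1770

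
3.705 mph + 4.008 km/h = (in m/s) 2.77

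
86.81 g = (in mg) 8.681e+04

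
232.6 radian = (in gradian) 1.481e+04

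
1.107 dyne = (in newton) 1.107e-05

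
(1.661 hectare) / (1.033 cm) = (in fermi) 1.608e+21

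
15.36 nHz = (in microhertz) 0.01536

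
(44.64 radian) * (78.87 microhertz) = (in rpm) 0.03362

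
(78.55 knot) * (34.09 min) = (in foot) 2.712e+05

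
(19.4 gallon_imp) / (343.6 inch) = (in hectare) 1.011e-06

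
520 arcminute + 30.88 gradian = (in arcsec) 1.313e+05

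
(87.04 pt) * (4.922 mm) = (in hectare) 1.511e-08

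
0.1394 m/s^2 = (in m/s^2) 0.1394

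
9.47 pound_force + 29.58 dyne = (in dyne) 4.212e+06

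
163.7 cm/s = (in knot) 3.182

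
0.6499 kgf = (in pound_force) 1.433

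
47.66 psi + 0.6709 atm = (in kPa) 396.6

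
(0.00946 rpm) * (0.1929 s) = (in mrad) 0.1911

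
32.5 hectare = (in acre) 80.31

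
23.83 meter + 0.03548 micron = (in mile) 0.01481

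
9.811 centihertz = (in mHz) 98.11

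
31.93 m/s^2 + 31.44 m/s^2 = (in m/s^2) 63.37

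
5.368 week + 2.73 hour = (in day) 37.69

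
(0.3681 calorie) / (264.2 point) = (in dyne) 1.652e+06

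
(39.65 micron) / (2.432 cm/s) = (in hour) 4.529e-07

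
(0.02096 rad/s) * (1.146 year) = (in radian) 7.575e+05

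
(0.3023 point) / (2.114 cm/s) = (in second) 0.005045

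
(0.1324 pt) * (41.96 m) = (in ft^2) 0.0211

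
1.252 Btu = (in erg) 1.321e+10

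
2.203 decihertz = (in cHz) 22.03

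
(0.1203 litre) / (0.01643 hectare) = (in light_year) 7.739e-23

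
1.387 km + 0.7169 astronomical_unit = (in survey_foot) 3.519e+11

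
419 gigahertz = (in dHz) 4.19e+12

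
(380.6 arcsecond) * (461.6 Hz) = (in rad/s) 0.8517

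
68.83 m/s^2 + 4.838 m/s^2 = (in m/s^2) 73.67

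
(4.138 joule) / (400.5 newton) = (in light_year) 1.092e-18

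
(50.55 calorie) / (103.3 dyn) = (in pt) 5.804e+08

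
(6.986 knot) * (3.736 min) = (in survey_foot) 2643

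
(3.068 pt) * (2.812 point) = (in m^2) 1.074e-06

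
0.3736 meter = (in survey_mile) 0.0002321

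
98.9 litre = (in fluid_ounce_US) 3344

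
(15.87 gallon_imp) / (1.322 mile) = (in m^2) 3.391e-05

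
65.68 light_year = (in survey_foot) 2.039e+18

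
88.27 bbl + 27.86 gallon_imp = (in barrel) 89.07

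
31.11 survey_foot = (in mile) 0.005892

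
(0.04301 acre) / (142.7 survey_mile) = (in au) 5.066e-15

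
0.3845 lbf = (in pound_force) 0.3845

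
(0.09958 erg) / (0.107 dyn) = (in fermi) 9.307e+12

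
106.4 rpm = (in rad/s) 11.14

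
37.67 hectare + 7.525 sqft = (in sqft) 4.055e+06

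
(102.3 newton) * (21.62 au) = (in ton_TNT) 7.908e+04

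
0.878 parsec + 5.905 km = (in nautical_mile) 1.463e+13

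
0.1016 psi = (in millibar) 7.005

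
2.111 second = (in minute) 0.03518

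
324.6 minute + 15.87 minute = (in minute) 340.5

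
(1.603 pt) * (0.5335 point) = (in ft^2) 1.146e-06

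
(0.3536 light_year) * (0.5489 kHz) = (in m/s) 1.836e+18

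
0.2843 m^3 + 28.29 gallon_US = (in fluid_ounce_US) 1.323e+04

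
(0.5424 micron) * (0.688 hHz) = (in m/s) 3.732e-05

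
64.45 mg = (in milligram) 64.45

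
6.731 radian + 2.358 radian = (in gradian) 578.6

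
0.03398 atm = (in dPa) 3.443e+04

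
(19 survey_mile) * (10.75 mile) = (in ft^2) 5.694e+09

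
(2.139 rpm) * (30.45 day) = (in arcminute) 2.026e+09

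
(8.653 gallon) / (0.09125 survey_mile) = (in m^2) 0.000223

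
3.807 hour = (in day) 0.1586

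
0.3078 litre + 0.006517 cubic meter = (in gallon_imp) 1.501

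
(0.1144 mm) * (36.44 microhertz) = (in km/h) 1.501e-08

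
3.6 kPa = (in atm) 0.03553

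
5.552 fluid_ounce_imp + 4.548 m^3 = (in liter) 4548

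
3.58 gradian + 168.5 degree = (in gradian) 190.8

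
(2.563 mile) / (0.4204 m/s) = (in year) 0.0003111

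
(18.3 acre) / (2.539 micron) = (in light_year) 3.083e-06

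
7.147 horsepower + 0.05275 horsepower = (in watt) 5369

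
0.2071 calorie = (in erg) 8.665e+06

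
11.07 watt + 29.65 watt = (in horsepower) 0.05461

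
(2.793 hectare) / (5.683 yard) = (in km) 5.375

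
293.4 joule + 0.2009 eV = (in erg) 2.934e+09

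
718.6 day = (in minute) 1.035e+06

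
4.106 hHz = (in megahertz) 0.0004106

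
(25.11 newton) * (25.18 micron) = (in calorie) 0.0001511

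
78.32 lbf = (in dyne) 3.484e+07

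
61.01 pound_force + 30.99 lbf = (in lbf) 92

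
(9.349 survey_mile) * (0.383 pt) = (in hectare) 0.0002033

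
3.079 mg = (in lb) 6.788e-06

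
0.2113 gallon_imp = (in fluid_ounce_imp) 33.81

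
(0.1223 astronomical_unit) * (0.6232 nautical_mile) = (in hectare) 2.112e+09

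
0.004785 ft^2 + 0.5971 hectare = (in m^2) 5971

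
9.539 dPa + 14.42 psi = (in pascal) 9.942e+04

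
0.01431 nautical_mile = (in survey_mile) 0.01647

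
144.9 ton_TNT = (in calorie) 1.449e+11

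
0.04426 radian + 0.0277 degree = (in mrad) 44.74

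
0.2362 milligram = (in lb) 5.207e-07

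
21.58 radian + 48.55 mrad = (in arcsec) 4.461e+06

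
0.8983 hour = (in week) 0.005347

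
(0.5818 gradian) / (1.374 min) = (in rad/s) 0.0001109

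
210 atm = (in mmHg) 1.596e+05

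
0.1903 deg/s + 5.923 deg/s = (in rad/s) 0.1067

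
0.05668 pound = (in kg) 0.02571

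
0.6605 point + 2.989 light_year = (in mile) 1.757e+13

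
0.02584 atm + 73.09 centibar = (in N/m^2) 7.571e+04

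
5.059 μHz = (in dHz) 5.059e-05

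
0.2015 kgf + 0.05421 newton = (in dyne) 2.03e+05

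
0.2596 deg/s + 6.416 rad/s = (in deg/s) 367.9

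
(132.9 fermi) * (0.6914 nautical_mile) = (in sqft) 1.832e-09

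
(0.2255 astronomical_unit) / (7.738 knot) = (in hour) 2.354e+06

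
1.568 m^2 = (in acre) 0.0003875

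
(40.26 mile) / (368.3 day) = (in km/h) 0.00733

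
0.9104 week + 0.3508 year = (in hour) 3226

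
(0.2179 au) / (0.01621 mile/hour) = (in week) 7.438e+06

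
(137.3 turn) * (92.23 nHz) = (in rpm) 0.0007598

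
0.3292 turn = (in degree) 118.5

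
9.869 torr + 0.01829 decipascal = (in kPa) 1.316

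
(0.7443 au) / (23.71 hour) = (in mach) 3831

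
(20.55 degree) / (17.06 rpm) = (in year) 6.366e-09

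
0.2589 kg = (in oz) 9.132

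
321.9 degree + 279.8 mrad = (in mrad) 5898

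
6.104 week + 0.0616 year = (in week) 9.316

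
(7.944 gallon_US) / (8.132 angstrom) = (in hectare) 3698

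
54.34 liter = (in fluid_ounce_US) 1837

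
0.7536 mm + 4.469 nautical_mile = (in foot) 2.715e+04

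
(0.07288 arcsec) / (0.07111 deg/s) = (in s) 0.0002847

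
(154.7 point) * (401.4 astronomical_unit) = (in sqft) 3.527e+13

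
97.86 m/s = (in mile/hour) 218.9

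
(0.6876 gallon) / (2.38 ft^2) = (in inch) 0.4635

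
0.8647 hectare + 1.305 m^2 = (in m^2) 8648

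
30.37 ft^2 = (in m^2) 2.821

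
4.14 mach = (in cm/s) 1.41e+05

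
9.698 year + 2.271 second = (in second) 3.058e+08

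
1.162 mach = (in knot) 769.1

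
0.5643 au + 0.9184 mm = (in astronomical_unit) 0.5643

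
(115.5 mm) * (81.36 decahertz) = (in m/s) 93.97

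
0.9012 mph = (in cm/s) 40.29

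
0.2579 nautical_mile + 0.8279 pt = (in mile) 0.2968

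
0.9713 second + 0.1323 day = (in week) 0.0189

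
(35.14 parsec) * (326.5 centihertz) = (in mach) 1.04e+16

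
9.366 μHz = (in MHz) 9.366e-12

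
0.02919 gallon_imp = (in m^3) 0.0001327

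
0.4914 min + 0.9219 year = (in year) 0.9219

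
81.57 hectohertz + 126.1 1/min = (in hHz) 81.59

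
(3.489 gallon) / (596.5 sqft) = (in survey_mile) 1.481e-07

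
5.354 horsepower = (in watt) 3992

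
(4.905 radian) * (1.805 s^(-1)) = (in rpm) 84.54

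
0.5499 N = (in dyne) 5.499e+04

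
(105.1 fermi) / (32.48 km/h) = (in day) 1.348e-19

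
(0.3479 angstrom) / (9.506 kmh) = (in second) 1.318e-11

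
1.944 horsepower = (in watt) 1450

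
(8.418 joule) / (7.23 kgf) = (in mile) 7.377e-05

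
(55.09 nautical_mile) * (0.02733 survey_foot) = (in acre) 0.21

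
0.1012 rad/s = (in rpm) 0.9664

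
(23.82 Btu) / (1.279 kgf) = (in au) 1.339e-08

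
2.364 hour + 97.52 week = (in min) 9.831e+05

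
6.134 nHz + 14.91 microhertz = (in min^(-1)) 0.000895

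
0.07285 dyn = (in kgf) 7.429e-08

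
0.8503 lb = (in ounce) 13.6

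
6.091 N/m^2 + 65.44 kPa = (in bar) 0.6545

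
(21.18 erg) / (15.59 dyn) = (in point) 38.51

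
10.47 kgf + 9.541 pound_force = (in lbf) 32.62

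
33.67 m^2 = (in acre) 0.00832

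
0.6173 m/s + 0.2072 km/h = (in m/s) 0.6749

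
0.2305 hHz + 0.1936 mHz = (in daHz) 2.305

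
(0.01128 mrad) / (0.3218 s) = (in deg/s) 0.002008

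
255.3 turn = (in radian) 1604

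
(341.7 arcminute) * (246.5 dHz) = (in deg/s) 140.4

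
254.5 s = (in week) 0.0004208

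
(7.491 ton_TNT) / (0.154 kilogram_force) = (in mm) 2.075e+13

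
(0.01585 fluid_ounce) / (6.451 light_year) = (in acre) 1.898e-27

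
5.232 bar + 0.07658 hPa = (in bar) 5.232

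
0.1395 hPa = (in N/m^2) 13.95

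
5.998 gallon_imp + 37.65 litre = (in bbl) 0.4083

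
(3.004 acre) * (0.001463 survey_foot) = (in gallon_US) 1432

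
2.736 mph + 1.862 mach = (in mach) 1.866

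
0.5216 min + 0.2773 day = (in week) 0.03967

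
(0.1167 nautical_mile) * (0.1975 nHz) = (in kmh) 1.537e-07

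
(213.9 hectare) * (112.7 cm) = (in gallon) 6.368e+08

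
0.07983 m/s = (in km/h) 0.2874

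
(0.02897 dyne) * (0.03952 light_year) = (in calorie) 2.589e+07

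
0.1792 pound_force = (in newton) 0.7971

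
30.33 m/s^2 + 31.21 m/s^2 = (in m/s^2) 61.54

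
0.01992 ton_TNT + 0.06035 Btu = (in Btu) 7.9e+04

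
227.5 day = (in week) 32.5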